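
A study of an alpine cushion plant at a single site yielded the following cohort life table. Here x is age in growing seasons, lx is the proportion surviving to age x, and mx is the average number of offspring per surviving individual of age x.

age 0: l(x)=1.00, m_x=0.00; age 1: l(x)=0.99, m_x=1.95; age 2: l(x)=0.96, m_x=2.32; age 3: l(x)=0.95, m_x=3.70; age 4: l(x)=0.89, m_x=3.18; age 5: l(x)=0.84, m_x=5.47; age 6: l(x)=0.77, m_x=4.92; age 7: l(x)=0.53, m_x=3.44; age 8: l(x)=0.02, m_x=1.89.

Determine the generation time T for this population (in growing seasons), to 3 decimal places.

lx·mx: 0, 1.9305, 2.2272, 3.515, 2.8302, 4.5948, 3.7884, 1.8232, 0.0378 → R0 = 20.7471
x·lx·mx: 0, 1.9305, 4.4544, 10.545, 11.3208, 22.974, 22.7304, 12.7624, 0.3024 → Σ = 87.0199
T = 87.0199 / 20.7471 = 4.194316… → 4.194

4.194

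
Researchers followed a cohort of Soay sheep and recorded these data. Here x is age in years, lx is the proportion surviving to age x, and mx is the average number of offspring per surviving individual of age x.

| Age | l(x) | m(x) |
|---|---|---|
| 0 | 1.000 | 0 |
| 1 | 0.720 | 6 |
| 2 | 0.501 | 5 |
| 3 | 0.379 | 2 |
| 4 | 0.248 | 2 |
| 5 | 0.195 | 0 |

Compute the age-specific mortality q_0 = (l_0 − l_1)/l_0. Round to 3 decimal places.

0.280

q_0 = (l_0 − l_1) / l_0 = (1 − 0.72) / 1
     = 0.28 / 1 = 0.28 → 0.280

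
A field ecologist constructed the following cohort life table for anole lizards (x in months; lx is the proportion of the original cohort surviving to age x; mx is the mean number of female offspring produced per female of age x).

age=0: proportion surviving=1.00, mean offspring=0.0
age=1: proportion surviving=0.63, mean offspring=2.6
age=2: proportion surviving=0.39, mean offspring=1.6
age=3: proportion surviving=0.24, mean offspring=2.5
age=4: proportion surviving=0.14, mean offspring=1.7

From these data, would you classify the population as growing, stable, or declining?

R0 = Σ lx·mx = 0 + 1.638 + 0.624 + 0.6 + 0.238 = 3.1
R0 > 1, so the population is growing.

growing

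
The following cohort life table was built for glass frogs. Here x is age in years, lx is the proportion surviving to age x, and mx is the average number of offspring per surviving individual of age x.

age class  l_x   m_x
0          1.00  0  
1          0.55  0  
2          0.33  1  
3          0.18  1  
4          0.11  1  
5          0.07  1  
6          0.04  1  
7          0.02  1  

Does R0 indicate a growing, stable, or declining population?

R0 = Σ lx·mx = 0 + 0 + 0.33 + 0.18 + 0.11 + 0.07 + 0.04 + 0.02 = 0.75
R0 < 1, so the population is declining.

declining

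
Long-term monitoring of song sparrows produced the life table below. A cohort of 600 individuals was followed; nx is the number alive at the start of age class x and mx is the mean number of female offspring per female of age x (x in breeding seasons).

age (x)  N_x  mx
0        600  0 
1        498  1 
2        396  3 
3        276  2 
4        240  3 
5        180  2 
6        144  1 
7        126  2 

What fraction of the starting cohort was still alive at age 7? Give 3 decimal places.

0.210

l_7 = n_7/n_0 = 126/600 = 0.21 → 0.210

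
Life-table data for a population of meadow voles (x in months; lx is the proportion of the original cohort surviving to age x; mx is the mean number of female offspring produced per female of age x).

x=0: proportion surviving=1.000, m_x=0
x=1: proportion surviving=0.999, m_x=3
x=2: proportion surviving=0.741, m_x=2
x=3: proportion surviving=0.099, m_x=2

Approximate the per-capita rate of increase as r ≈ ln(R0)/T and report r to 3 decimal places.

R0 = Σ lx·mx = 0 + 2.997 + 1.482 + 0.198 = 4.677
Σ x·lx·mx = 6.555; T = 6.555/4.677 = 1.40154…
r ≈ ln(R0)/T = ln(4.677)/1.40154… = 1.10069… → 1.101

1.101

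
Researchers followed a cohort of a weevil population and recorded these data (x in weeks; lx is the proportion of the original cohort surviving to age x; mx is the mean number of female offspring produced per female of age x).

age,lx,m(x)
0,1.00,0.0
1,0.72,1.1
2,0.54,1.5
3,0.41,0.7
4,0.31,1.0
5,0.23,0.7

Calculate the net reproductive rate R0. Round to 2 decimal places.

2.36

lx·mx by age: 0, 0.792, 0.81, 0.287, 0.31, 0.161
R0 = Σ lx·mx = 2.36 → 2.36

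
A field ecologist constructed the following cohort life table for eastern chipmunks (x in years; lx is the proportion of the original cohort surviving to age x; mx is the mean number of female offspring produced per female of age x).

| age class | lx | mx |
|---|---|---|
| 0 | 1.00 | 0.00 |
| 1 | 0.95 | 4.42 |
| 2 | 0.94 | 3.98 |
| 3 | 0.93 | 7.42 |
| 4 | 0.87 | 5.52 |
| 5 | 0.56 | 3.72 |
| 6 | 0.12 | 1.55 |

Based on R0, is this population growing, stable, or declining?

R0 = Σ lx·mx = 0 + 4.199 + 3.7412 + 6.9006 + 4.8024 + 2.0832 + 0.186 = 21.9124
R0 > 1, so the population is growing.

growing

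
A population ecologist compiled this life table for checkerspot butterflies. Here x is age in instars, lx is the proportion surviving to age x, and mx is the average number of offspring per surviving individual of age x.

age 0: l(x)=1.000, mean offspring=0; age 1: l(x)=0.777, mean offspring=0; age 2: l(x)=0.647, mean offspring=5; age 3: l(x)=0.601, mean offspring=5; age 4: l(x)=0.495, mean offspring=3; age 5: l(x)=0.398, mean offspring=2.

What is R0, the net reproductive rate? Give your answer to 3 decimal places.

8.521

lx·mx by age: 0, 0, 3.235, 3.005, 1.485, 0.796
R0 = Σ lx·mx = 8.521 → 8.521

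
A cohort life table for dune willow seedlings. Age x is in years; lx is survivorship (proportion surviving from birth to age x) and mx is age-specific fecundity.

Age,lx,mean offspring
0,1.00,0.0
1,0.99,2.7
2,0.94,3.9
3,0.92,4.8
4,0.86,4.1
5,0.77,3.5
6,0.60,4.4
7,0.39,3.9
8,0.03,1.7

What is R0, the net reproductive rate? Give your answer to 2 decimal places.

21.19

lx·mx by age: 0, 2.673, 3.666, 4.416, 3.526, 2.695, 2.64, 1.521, 0.051
R0 = Σ lx·mx = 21.188 → 21.19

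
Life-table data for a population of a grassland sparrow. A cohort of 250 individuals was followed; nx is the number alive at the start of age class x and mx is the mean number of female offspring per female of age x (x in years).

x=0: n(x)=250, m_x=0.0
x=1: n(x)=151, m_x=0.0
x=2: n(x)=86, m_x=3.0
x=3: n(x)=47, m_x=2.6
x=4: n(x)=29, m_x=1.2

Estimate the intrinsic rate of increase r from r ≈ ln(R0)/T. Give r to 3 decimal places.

lx = nx/n0 = nx/250: 1, 0.604, 0.344, 0.188, 0.116
R0 = Σ lx·mx = 0 + 0 + 1.032 + 0.4888 + 0.1392 = 1.66
Σ x·lx·mx = 4.0872; T = 4.0872/1.66 = 2.46217…
r ≈ ln(R0)/T = ln(1.66)/2.46217… = 0.20584… → 0.206

0.206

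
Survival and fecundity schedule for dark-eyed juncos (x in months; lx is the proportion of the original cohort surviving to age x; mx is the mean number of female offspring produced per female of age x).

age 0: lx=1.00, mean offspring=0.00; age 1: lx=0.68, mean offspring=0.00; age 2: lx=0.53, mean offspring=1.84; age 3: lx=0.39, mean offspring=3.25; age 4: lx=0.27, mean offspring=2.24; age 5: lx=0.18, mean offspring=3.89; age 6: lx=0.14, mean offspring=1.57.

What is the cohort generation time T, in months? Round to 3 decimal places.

3.448

lx·mx: 0, 0, 0.9752, 1.2675, 0.6048, 0.7002, 0.2198 → R0 = 3.7675
x·lx·mx: 0, 0, 1.9504, 3.8025, 2.4192, 3.501, 1.3188 → Σ = 12.9919
T = 12.9919 / 3.7675 = 3.448414… → 3.448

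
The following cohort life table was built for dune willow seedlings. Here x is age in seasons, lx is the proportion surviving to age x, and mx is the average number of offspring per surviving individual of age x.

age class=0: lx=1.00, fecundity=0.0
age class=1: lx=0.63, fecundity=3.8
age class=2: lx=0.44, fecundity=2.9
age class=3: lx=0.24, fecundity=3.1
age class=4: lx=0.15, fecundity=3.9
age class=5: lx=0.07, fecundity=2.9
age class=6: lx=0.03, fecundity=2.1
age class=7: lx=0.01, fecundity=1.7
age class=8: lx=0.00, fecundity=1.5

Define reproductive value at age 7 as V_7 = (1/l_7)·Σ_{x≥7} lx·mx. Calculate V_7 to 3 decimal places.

1.700

lx·mx for x ≥ 7: 0.017, 0 → sum = 0.017
V_7 = 0.017 / l_7 = 0.017 / 0.01 = 1.7 → 1.700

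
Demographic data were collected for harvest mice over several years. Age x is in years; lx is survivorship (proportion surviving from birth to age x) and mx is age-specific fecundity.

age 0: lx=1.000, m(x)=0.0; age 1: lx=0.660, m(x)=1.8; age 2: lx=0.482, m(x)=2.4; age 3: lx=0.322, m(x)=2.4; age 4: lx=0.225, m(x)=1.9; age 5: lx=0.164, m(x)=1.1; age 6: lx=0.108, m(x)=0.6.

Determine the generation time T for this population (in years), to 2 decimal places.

lx·mx: 0, 1.188, 1.1568, 0.7728, 0.4275, 0.1804, 0.0648 → R0 = 3.7903
x·lx·mx: 0, 1.188, 2.3136, 2.3184, 1.71, 0.902, 0.3888 → Σ = 8.8208
T = 8.8208 / 3.7903 = 2.327204… → 2.33

2.33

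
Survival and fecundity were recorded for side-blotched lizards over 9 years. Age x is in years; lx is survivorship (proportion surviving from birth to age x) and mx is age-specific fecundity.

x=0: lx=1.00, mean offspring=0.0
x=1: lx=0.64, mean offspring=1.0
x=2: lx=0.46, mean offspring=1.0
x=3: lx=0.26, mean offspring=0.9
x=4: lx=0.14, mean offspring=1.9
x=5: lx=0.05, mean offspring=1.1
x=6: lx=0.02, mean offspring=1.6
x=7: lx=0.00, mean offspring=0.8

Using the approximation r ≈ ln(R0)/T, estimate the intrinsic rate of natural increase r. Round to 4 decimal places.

0.2326

R0 = Σ lx·mx = 0 + 0.64 + 0.46 + 0.234 + 0.266 + 0.055 + 0.032 + 0 = 1.687
Σ x·lx·mx = 3.793; T = 3.793/1.687 = 2.24837…
r ≈ ln(R0)/T = ln(1.687)/2.24837… = 0.232592… → 0.2326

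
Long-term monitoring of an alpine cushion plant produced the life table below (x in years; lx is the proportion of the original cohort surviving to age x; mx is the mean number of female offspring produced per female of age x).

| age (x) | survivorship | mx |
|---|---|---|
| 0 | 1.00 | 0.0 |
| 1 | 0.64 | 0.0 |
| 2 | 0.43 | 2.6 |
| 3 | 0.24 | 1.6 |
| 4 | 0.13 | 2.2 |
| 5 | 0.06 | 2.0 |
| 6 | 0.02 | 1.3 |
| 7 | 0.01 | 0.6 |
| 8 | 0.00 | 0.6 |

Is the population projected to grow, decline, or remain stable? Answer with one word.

growing

R0 = Σ lx·mx = 0 + 0 + 1.118 + 0.384 + 0.286 + 0.12 + 0.026 + 0.006 + 0 = 1.94
R0 > 1, so the population is growing.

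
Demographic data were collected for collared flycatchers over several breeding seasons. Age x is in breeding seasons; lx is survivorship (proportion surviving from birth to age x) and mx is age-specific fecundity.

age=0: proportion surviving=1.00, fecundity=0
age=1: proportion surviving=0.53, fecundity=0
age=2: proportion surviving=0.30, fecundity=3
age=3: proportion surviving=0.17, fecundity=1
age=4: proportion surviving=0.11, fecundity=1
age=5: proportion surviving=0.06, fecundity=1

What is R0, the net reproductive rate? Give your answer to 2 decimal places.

1.24

lx·mx by age: 0, 0, 0.9, 0.17, 0.11, 0.06
R0 = Σ lx·mx = 1.24 → 1.24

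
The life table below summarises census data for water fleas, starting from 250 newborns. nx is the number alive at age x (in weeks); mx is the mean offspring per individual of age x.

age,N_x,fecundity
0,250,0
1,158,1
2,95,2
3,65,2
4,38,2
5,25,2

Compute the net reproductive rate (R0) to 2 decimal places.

2.42

lx = nx/n0 = nx/250: 1, 0.632, 0.38, 0.26, 0.152, 0.1
lx·mx by age: 0, 0.632, 0.76, 0.52, 0.304, 0.2
R0 = Σ lx·mx = 2.416 → 2.42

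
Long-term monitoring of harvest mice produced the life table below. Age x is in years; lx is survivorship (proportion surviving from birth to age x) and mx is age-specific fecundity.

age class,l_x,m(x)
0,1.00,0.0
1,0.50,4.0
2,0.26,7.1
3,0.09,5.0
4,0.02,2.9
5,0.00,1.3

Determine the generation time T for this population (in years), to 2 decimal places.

1.67

lx·mx: 0, 2, 1.846, 0.45, 0.058, 0 → R0 = 4.354
x·lx·mx: 0, 2, 3.692, 1.35, 0.232, 0 → Σ = 7.274
T = 7.274 / 4.354 = 1.670648… → 1.67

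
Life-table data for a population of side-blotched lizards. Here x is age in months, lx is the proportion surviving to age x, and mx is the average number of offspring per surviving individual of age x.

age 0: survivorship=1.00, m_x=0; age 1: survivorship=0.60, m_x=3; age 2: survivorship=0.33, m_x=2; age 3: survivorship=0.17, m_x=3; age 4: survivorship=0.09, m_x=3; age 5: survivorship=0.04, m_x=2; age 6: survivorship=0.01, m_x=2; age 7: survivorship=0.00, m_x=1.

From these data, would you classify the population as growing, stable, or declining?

R0 = Σ lx·mx = 0 + 1.8 + 0.66 + 0.51 + 0.27 + 0.08 + 0.02 + 0 = 3.34
R0 > 1, so the population is growing.

growing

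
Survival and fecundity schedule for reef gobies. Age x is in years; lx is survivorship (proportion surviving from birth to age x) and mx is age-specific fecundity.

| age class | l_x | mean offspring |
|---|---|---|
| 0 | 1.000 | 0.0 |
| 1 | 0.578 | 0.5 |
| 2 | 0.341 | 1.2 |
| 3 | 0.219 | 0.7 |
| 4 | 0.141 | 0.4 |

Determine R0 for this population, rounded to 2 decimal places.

lx·mx by age: 0, 0.289, 0.4092, 0.1533, 0.0564
R0 = Σ lx·mx = 0.9079 → 0.91

0.91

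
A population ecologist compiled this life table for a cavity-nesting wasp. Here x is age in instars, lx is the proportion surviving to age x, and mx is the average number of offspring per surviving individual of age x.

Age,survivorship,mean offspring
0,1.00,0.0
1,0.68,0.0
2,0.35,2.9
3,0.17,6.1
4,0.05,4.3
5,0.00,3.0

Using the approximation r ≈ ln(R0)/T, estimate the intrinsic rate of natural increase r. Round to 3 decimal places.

0.309

R0 = Σ lx·mx = 0 + 0 + 1.015 + 1.037 + 0.215 + 0 = 2.267
Σ x·lx·mx = 6.001; T = 6.001/2.267 = 2.64711…
r ≈ ln(R0)/T = ln(2.267)/2.64711… = 0.30919… → 0.309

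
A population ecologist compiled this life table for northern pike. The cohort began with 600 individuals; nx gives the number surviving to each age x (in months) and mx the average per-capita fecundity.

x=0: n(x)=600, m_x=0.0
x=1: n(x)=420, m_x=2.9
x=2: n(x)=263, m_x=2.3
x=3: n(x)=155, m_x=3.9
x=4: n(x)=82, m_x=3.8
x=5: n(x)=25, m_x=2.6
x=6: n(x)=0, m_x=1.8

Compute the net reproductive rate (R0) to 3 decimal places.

lx = nx/n0 = nx/600: 1, 0.7, 0.43833…, 0.25833…, 0.13667…, 0.04167…, 0
lx·mx by age: 0, 2.03, 1.008167…, 1.0075…, 0.519333…, 0.108333…, 0
R0 = Σ lx·mx = 4.673333… → 4.673

4.673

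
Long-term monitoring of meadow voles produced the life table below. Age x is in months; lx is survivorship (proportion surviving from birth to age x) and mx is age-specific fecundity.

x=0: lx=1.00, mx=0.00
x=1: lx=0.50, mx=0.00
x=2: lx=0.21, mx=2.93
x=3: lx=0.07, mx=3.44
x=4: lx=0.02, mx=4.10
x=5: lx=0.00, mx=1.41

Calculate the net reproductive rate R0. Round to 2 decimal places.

lx·mx by age: 0, 0, 0.6153, 0.2408, 0.082, 0
R0 = Σ lx·mx = 0.9381 → 0.94

0.94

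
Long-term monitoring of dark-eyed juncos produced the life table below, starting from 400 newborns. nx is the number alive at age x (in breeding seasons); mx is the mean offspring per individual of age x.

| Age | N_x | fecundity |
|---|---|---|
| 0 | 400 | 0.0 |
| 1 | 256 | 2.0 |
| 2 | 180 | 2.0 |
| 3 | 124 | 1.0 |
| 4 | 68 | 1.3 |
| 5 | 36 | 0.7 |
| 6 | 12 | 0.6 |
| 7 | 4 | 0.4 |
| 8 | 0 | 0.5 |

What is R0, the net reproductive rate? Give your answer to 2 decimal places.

lx = nx/n0 = nx/400: 1, 0.64, 0.45, 0.31, 0.17, 0.09, 0.03, 0.01, 0
lx·mx by age: 0, 1.28, 0.9, 0.31, 0.221, 0.063, 0.018, 0.004, 0
R0 = Σ lx·mx = 2.796 → 2.80

2.80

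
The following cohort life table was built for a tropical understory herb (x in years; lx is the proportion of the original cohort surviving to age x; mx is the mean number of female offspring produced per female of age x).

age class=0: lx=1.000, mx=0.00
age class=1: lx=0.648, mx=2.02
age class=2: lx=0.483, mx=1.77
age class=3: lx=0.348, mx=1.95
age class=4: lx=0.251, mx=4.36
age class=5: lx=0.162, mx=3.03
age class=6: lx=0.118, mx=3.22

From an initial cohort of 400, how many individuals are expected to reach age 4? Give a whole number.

100

Expected survivors = N0 · l_4 = 400 × 0.251 = 100.4 → 100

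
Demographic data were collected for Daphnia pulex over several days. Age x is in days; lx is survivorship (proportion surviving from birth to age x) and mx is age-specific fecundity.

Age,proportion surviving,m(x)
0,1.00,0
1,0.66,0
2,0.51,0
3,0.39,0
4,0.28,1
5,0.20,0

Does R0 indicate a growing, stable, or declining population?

declining

R0 = Σ lx·mx = 0 + 0 + 0 + 0 + 0.28 + 0 = 0.28
R0 < 1, so the population is declining.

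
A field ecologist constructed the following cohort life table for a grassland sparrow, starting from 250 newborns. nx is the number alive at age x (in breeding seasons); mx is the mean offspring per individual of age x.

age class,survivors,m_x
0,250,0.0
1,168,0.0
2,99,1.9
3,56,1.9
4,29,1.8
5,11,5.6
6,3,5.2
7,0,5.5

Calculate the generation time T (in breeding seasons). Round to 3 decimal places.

lx = nx/n0 = nx/250: 1, 0.672, 0.396, 0.224, 0.116, 0.044, 0.012, 0
lx·mx: 0, 0, 0.7524, 0.4256, 0.2088, 0.2464, 0.0624, 0 → R0 = 1.6956
x·lx·mx: 0, 0, 1.5048, 1.2768, 0.8352, 1.232, 0.3744, 0 → Σ = 5.2232
T = 5.2232 / 1.6956 = 3.080444… → 3.080

3.080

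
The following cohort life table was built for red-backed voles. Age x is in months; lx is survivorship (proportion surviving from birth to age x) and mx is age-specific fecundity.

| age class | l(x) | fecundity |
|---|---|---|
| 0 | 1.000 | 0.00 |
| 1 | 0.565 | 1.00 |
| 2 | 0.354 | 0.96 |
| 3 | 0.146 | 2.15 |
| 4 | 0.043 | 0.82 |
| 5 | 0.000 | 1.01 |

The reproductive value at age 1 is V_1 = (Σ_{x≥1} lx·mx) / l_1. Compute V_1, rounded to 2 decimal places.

2.22

lx·mx for x ≥ 1: 0.565, 0.33984, 0.3139, 0.03526, 0 → sum = 1.254
V_1 = 1.254 / l_1 = 1.254 / 0.565 = 2.219469… → 2.22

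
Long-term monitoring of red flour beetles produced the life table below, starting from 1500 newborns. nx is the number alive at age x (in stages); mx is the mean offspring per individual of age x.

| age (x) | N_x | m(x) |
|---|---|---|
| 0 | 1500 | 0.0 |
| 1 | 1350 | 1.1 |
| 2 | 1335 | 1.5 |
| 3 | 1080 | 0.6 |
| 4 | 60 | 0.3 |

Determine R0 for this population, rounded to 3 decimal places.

lx = nx/n0 = nx/1500: 1, 0.9, 0.89, 0.72, 0.04
lx·mx by age: 0, 0.99, 1.335, 0.432, 0.012
R0 = Σ lx·mx = 2.769 → 2.769

2.769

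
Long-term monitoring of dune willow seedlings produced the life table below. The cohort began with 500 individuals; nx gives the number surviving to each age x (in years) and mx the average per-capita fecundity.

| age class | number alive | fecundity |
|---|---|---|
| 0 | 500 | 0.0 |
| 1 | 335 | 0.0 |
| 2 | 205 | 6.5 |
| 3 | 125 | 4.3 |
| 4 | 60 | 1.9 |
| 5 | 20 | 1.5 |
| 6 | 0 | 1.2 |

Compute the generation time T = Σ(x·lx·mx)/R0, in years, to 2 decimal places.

2.42

lx = nx/n0 = nx/500: 1, 0.67, 0.41, 0.25, 0.12, 0.04, 0
lx·mx: 0, 0, 2.665, 1.075, 0.228, 0.06, 0 → R0 = 4.028
x·lx·mx: 0, 0, 5.33, 3.225, 0.912, 0.3, 0 → Σ = 9.767
T = 9.767 / 4.028 = 2.424777… → 2.42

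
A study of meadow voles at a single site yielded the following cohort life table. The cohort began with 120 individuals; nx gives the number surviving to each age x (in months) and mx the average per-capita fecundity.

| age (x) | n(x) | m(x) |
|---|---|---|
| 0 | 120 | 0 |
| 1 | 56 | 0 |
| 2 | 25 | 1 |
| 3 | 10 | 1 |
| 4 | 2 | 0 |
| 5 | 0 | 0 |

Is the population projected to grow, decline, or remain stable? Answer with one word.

declining

lx = nx/n0 = nx/120: 1, 0.46667…, 0.20833…, 0.08333…, 0.01667…, 0
R0 = Σ lx·mx = 0 + 0 + 0.208333… + 0.083333… + 0 + 0 = 0.291667…
R0 < 1, so the population is declining.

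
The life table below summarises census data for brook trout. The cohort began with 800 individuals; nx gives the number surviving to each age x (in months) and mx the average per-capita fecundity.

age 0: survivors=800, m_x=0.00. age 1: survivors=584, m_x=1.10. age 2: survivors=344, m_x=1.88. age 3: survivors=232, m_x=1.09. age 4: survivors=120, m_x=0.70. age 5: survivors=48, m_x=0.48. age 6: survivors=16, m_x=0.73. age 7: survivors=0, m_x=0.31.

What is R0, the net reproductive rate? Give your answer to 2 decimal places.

2.08

lx = nx/n0 = nx/800: 1, 0.73, 0.43, 0.29, 0.15, 0.06, 0.02, 0
lx·mx by age: 0, 0.803, 0.8084, 0.3161, 0.105, 0.0288, 0.0146, 0
R0 = Σ lx·mx = 2.0759 → 2.08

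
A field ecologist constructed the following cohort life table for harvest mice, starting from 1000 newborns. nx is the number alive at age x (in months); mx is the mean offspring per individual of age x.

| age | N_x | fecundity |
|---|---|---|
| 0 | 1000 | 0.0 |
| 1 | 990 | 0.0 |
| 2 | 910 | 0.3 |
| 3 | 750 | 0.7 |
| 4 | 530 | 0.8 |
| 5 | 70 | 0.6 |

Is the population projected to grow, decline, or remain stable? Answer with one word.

growing

lx = nx/n0 = nx/1000: 1, 0.99, 0.91, 0.75, 0.53, 0.07
R0 = Σ lx·mx = 0 + 0 + 0.273 + 0.525 + 0.424 + 0.042 = 1.264
R0 > 1, so the population is growing.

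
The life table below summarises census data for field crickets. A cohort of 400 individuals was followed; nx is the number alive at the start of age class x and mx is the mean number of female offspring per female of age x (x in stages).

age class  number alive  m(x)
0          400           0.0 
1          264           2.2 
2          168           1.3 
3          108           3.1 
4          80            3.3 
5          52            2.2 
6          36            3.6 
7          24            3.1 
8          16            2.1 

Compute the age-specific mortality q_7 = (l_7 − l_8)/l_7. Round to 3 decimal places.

lx = nx/n0 = nx/400: 1, 0.66, 0.42, 0.27, 0.2, 0.13, 0.09, 0.06, 0.04
q_7 = (l_7 − l_8) / l_7 = (0.06 − 0.04) / 0.06
     = 0.02 / 0.06 = 0.333333… → 0.333

0.333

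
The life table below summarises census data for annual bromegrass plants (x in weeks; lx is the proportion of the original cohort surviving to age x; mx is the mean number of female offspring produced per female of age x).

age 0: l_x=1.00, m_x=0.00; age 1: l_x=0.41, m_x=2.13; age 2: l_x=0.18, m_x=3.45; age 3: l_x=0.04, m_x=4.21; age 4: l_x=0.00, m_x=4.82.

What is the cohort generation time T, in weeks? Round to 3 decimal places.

1.576

lx·mx: 0, 0.8733, 0.621, 0.1684, 0 → R0 = 1.6627
x·lx·mx: 0, 0.8733, 1.242, 0.5052, 0 → Σ = 2.6205
T = 2.6205 / 1.6627 = 1.576051… → 1.576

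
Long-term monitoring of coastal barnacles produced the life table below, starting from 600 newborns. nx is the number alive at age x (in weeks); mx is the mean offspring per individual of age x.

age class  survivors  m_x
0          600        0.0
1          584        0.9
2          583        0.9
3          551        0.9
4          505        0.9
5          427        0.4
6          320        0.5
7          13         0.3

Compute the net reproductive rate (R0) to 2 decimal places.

3.89

lx = nx/n0 = nx/600: 1, 0.97333…, 0.97167…, 0.91833…, 0.84167…, 0.71167…, 0.53333…, 0.02167…
lx·mx by age: 0, 0.876…, 0.8745…, 0.8265…, 0.7575…, 0.284667…, 0.266667…, 0.0065…
R0 = Σ lx·mx = 3.892333… → 3.89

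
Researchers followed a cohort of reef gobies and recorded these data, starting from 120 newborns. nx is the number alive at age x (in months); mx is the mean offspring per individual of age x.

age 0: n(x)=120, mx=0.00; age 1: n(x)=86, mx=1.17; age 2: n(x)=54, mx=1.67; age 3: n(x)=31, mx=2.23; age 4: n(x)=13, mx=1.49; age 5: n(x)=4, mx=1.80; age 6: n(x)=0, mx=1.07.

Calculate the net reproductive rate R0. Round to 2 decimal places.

lx = nx/n0 = nx/120: 1, 0.71667…, 0.45, 0.25833…, 0.10833…, 0.03333…, 0
lx·mx by age: 0, 0.8385…, 0.7515, 0.576083…, 0.161417…, 0.06…, 0
R0 = Σ lx·mx = 2.3875… → 2.39

2.39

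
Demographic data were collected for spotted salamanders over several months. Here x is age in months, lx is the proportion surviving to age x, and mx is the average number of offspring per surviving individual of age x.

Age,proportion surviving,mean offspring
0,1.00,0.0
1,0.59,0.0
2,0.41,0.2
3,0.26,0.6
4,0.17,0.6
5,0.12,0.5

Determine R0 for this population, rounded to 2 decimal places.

0.40

lx·mx by age: 0, 0, 0.082, 0.156, 0.102, 0.06
R0 = Σ lx·mx = 0.4 → 0.40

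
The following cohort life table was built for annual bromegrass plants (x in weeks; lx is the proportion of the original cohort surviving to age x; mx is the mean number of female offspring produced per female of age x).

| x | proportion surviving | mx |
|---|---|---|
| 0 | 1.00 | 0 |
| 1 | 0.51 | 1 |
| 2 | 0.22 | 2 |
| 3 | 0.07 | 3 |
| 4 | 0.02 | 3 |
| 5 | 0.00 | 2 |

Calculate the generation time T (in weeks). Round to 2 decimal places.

1.85

lx·mx: 0, 0.51, 0.44, 0.21, 0.06, 0 → R0 = 1.22
x·lx·mx: 0, 0.51, 0.88, 0.63, 0.24, 0 → Σ = 2.26
T = 2.26 / 1.22 = 1.852459… → 1.85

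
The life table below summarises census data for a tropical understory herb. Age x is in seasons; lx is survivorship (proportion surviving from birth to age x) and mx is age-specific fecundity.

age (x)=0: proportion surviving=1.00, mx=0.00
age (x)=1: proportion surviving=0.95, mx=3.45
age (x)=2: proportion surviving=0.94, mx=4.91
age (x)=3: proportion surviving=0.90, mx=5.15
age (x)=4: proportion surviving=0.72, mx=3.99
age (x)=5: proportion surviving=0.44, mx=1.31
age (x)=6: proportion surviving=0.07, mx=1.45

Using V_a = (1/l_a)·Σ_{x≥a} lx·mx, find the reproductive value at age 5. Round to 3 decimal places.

1.541

lx·mx for x ≥ 5: 0.5764, 0.1015 → sum = 0.6779
V_5 = 0.6779 / l_5 = 0.6779 / 0.44 = 1.540682… → 1.541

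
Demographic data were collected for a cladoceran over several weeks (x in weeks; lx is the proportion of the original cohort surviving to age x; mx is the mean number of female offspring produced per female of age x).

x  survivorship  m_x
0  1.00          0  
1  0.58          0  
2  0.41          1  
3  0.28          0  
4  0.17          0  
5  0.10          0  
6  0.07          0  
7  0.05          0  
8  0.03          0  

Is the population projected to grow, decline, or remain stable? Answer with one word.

R0 = Σ lx·mx = 0 + 0 + 0.41 + 0 + 0 + 0 + 0 + 0 + 0 = 0.41
R0 < 1, so the population is declining.

declining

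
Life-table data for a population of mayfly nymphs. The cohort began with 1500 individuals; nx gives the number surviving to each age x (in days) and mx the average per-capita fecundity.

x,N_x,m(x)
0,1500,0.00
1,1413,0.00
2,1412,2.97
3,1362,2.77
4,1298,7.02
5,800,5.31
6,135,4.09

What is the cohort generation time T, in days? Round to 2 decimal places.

lx = nx/n0 = nx/1500: 1, 0.942, 0.94133…, 0.908, 0.86533…, 0.53333…, 0.09
lx·mx: 0, 0, 2.79576…, 2.51516, 6.07464…, 2.832…, 0.3681 → R0 = 14.58566…
x·lx·mx: 0, 0, 5.59152…, 7.54548, 24.29856…, 14.16…, 2.2086 → Σ = 53.80416…
T = 53.80416… / 14.58566… = 3.68884… → 3.69

3.69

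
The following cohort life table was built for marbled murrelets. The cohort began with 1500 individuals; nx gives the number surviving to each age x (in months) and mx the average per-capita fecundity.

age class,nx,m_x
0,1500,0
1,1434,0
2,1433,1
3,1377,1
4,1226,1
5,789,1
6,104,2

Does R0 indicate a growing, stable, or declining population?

growing

lx = nx/n0 = nx/1500: 1, 0.956, 0.95533…, 0.918, 0.81733…, 0.526, 0.06933…
R0 = Σ lx·mx = 0 + 0 + 0.955333… + 0.918 + 0.817333… + 0.526 + 0.138667… = 3.355333…
R0 > 1, so the population is growing.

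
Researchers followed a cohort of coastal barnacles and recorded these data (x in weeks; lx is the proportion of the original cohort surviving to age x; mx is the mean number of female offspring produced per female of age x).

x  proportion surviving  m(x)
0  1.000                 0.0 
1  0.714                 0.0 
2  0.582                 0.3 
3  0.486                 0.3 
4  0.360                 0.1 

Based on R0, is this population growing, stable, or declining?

declining

R0 = Σ lx·mx = 0 + 0 + 0.1746 + 0.1458 + 0.036 = 0.3564
R0 < 1, so the population is declining.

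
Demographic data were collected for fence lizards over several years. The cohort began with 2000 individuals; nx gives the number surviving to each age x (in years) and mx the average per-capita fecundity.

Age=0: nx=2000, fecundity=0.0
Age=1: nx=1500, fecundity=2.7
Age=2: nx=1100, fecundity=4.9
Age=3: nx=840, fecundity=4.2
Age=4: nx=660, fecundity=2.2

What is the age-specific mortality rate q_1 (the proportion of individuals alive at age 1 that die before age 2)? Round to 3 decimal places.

lx = nx/n0 = nx/2000: 1, 0.75, 0.55, 0.42, 0.33
q_1 = (l_1 − l_2) / l_1 = (0.75 − 0.55) / 0.75
     = 0.2 / 0.75 = 0.266667… → 0.267

0.267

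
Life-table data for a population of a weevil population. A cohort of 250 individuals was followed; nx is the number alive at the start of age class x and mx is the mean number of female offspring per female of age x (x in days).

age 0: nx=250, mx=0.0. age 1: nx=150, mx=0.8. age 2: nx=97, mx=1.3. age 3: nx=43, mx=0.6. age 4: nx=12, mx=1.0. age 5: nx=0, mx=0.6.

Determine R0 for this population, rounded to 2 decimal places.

lx = nx/n0 = nx/250: 1, 0.6, 0.388, 0.172, 0.048, 0
lx·mx by age: 0, 0.48, 0.5044, 0.1032, 0.048, 0
R0 = Σ lx·mx = 1.1356 → 1.14

1.14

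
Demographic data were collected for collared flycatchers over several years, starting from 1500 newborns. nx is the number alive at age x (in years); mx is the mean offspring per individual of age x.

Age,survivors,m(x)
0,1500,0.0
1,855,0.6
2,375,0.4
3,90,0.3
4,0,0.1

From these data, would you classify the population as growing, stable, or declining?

lx = nx/n0 = nx/1500: 1, 0.57, 0.25, 0.06, 0
R0 = Σ lx·mx = 0 + 0.342 + 0.1 + 0.018 + 0 = 0.46
R0 < 1, so the population is declining.

declining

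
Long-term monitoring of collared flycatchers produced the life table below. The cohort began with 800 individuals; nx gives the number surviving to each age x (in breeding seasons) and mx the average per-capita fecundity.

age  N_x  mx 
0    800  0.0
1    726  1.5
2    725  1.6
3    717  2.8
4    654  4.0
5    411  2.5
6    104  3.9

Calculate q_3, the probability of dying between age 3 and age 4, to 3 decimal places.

0.088

lx = nx/n0 = nx/800: 1, 0.9075, 0.90625, 0.89625, 0.8175, 0.51375, 0.13
q_3 = (l_3 − l_4) / l_3 = (0.89625 − 0.8175) / 0.89625
     = 0.07875 / 0.89625 = 0.087866… → 0.088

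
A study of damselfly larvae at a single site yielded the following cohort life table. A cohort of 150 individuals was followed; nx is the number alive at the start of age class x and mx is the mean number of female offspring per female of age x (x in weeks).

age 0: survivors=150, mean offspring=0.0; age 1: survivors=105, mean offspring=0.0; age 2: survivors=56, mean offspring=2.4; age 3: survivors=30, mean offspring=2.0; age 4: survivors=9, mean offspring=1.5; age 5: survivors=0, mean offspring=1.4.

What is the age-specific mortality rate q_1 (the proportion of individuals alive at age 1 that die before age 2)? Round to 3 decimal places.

lx = nx/n0 = nx/150: 1, 0.7, 0.37333…, 0.2, 0.06, 0
q_1 = (l_1 − l_2) / l_1 = (0.7 − 0.373333…) / 0.7
     = 0.326667… / 0.7 = 0.466667… → 0.467

0.467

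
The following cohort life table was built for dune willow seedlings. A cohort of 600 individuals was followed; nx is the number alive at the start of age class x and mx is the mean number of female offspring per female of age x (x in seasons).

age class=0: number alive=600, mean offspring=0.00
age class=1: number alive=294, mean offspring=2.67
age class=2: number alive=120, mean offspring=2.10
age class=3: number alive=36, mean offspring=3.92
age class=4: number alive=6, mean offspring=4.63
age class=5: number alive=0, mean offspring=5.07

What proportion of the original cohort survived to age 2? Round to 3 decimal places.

l_2 = n_2/n_0 = 120/600 = 0.2 → 0.200

0.200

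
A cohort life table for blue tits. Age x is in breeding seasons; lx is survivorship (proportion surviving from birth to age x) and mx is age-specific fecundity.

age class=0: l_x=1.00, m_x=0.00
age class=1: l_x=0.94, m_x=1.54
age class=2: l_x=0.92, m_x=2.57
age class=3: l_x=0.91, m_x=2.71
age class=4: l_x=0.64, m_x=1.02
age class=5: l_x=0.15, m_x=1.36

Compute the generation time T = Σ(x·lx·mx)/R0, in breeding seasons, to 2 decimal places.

2.41

lx·mx: 0, 1.4476, 2.3644, 2.4661, 0.6528, 0.204 → R0 = 7.1349
x·lx·mx: 0, 1.4476, 4.7288, 7.3983, 2.6112, 1.02 → Σ = 17.2059
T = 17.2059 / 7.1349 = 2.411512… → 2.41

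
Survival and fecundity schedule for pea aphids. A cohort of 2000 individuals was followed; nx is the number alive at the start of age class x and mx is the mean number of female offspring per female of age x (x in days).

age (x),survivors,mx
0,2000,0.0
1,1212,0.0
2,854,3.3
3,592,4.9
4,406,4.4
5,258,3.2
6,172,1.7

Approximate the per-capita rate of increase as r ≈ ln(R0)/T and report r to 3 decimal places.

0.460

lx = nx/n0 = nx/2000: 1, 0.606, 0.427, 0.296, 0.203, 0.129, 0.086
R0 = Σ lx·mx = 0 + 0 + 1.4091 + 1.4504 + 0.8932 + 0.4128 + 0.1462 = 4.3117
Σ x·lx·mx = 13.6834; T = 13.6834/4.3117 = 3.17355…
r ≈ ln(R0)/T = ln(4.3117)/3.17355… = 0.46047… → 0.460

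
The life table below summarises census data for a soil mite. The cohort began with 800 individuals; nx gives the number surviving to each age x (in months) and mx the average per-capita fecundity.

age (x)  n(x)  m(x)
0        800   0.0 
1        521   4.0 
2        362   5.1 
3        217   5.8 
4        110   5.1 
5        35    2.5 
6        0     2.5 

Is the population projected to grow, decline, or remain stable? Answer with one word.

growing

lx = nx/n0 = nx/800: 1, 0.65125, 0.4525, 0.27125, 0.1375, 0.04375, 0
R0 = Σ lx·mx = 0 + 2.605 + 2.30775 + 1.57325 + 0.70125 + 0.109375 + 0 = 7.296625
R0 > 1, so the population is growing.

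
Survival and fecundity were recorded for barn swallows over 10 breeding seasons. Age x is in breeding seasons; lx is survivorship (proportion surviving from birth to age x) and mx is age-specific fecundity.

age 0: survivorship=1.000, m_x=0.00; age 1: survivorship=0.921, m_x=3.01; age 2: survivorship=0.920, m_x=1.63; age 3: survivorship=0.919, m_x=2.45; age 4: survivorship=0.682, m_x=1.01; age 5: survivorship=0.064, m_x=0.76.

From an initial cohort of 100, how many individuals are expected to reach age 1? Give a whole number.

Expected survivors = N0 · l_1 = 100 × 0.921 = 92.1 → 92

92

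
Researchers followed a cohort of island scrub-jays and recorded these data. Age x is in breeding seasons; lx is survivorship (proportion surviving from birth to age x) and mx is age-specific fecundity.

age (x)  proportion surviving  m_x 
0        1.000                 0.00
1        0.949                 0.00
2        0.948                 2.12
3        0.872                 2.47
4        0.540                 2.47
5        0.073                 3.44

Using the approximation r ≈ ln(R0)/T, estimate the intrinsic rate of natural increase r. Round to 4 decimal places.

0.5889

R0 = Σ lx·mx = 0 + 0 + 2.00976 + 2.15384 + 1.3338 + 0.25112 = 5.74852
Σ x·lx·mx = 17.07184; T = 17.07184/5.74852 = 2.96978…
r ≈ ln(R0)/T = ln(5.74852)/2.96978… = 0.588913… → 0.5889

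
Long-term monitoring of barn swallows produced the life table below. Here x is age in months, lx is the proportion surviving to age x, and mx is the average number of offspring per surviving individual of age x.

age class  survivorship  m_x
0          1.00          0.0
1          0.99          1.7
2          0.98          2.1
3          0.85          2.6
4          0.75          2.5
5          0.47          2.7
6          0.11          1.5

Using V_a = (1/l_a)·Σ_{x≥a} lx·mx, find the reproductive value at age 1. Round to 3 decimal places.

lx·mx for x ≥ 1: 1.683, 2.058, 2.21, 1.875, 1.269, 0.165 → sum = 9.26
V_1 = 9.26 / l_1 = 9.26 / 0.99 = 9.353535… → 9.354

9.354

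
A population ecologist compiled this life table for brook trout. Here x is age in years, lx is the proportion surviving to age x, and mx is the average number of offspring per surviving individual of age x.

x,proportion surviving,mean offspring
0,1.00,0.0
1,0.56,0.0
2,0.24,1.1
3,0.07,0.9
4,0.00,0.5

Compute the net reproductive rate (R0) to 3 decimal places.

lx·mx by age: 0, 0, 0.264, 0.063, 0
R0 = Σ lx·mx = 0.327 → 0.327

0.327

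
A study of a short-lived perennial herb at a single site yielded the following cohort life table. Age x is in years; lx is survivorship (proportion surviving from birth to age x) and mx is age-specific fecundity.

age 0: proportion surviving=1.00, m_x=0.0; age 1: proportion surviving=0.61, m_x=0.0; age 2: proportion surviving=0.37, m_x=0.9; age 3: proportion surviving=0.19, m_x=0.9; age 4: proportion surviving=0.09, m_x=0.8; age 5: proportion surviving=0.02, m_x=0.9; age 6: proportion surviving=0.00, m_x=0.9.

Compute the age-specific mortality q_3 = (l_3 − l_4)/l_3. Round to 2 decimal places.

q_3 = (l_3 − l_4) / l_3 = (0.19 − 0.09) / 0.19
     = 0.1 / 0.19 = 0.526316… → 0.53

0.53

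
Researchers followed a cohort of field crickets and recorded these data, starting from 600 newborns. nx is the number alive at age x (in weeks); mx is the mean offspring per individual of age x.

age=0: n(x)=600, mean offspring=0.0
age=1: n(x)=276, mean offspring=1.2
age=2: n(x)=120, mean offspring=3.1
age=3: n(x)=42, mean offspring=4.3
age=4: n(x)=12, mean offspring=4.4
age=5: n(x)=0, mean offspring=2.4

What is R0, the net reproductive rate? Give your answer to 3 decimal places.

1.561

lx = nx/n0 = nx/600: 1, 0.46, 0.2, 0.07, 0.02, 0
lx·mx by age: 0, 0.552, 0.62, 0.301, 0.088, 0
R0 = Σ lx·mx = 1.561 → 1.561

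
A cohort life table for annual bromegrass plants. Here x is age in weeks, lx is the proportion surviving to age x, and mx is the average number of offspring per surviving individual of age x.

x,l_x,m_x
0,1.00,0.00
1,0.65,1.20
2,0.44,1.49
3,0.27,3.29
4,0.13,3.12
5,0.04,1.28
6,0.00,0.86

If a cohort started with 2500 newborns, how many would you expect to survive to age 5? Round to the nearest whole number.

100

Expected survivors = N0 · l_5 = 2500 × 0.04 = 100 → 100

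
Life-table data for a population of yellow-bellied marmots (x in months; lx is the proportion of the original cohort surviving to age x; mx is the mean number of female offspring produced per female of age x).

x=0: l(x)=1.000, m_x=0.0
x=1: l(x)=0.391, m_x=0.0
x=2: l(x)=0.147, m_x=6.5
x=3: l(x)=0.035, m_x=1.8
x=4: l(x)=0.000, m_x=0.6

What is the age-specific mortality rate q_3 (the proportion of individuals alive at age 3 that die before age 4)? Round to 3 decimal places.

q_3 = (l_3 − l_4) / l_3 = (0.035 − 0) / 0.035
     = 0.035 / 0.035 = 1 → 1.000

1.000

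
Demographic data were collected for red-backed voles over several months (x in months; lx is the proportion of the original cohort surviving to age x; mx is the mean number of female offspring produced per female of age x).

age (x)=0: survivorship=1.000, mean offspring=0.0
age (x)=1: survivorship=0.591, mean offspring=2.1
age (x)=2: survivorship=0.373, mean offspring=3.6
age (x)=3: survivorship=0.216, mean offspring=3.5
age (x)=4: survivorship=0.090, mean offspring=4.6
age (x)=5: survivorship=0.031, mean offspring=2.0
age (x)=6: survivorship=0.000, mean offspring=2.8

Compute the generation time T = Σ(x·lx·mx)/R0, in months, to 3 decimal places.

lx·mx: 0, 1.2411, 1.3428, 0.756, 0.414, 0.062, 0 → R0 = 3.8159
x·lx·mx: 0, 1.2411, 2.6856, 2.268, 1.656, 0.31, 0 → Σ = 8.1607
T = 8.1607 / 3.8159 = 2.138604… → 2.139

2.139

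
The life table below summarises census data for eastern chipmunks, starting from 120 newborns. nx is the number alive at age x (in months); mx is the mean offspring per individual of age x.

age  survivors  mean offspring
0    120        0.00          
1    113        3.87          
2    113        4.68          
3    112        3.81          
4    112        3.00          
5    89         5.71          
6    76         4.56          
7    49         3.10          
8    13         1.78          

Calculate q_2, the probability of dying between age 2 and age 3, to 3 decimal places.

0.009

lx = nx/n0 = nx/120: 1, 0.94167…, 0.94167…, 0.93333…, 0.93333…, 0.74167…, 0.63333…, 0.40833…, 0.10833…
q_2 = (l_2 − l_3) / l_2 = (0.941667… − 0.933333…) / 0.941667…
     = 0.008333… / 0.941667… = 0.00885… → 0.009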